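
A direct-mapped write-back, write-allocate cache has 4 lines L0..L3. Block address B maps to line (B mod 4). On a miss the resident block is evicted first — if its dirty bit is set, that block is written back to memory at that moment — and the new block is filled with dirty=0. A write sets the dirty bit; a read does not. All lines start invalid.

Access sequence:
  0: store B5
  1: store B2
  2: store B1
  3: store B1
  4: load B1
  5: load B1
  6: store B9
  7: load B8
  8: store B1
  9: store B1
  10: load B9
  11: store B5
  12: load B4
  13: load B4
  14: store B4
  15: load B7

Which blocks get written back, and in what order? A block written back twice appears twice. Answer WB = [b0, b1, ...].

WB = [5, 1, 9, 1]

0: W B5 → L1 miss [D]
1: W B2 → L2 miss [D]
2: W B1 → L1 miss wb→B5 [D]
3: W B1 → L1 hit [D]
4: R B1 → L1 hit [D]
5: R B1 → L1 hit [D]
6: W B9 → L1 miss wb→B1 [D]
7: R B8 → L0 miss [-]
8: W B1 → L1 miss wb→B9 [D]
9: W B1 → L1 hit [D]
10: R B9 → L1 miss wb→B1 [-]
11: W B5 → L1 miss [D]
12: R B4 → L0 miss [-]
13: R B4 → L0 hit [-]
14: W B4 → L0 hit [D]
15: R B7 → L3 miss [-]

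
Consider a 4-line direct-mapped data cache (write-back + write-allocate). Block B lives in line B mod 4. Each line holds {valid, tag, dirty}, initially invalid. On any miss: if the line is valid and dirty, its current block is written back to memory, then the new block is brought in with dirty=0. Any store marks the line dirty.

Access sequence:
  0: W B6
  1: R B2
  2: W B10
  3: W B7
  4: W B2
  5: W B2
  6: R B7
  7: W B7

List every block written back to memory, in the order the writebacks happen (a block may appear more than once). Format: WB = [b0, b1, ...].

0: W B6 → L2 miss [D]
1: R B2 → L2 miss wb→B6 [-]
2: W B10 → L2 miss [D]
3: W B7 → L3 miss [D]
4: W B2 → L2 miss wb→B10 [D]
5: W B2 → L2 hit [D]
6: R B7 → L3 hit [D]
7: W B7 → L3 hit [D]

WB = [6, 10]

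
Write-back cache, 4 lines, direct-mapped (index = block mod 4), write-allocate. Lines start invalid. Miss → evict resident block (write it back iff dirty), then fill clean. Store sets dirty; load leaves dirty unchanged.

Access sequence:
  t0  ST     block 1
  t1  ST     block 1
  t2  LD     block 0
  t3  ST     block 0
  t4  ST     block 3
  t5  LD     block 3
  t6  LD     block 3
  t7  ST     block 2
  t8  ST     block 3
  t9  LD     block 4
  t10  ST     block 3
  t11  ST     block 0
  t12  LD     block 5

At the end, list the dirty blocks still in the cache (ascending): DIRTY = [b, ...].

0: W B1 -> L1 miss  d=D]
1: W B1 -> L1 hit  d=D]
2: R B0 -> L0 miss  d=-]
3: W B0 -> L0 hit  d=D]
4: W B3 -> L3 miss  d=D]
5: R B3 -> L3 hit  d=D]
6: R B3 -> L3 hit  d=D]
7: W B2 -> L2 miss  d=D]
8: W B3 -> L3 hit  d=D]
9: R B4 -> L0 miss wb->B0  d=-]
10: W B3 -> L3 hit  d=D]
11: W B0 -> L0 miss  d=D]
12: R B5 -> L1 miss wb->B1  d=-]

DIRTY = [0, 2, 3]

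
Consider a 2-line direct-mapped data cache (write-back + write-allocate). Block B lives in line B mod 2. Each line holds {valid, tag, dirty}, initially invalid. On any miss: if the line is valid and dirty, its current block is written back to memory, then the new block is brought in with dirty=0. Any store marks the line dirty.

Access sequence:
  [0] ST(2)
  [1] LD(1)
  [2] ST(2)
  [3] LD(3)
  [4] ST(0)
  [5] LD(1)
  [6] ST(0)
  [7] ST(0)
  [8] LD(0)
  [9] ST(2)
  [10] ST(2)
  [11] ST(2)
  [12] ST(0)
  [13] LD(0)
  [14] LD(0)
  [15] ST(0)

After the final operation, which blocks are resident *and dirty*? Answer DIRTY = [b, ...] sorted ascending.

DIRTY = [0]

0: W B2 -> L0 miss  d=D]
1: R B1 -> L1 miss  d=-]
2: W B2 -> L0 hit  d=D]
3: R B3 -> L1 miss  d=-]
4: W B0 -> L0 miss wb->B2  d=D]
5: R B1 -> L1 miss  d=-]
6: W B0 -> L0 hit  d=D]
7: W B0 -> L0 hit  d=D]
8: R B0 -> L0 hit  d=D]
9: W B2 -> L0 miss wb->B0  d=D]
10: W B2 -> L0 hit  d=D]
11: W B2 -> L0 hit  d=D]
12: W B0 -> L0 miss wb->B2  d=D]
13: R B0 -> L0 hit  d=D]
14: R B0 -> L0 hit  d=D]
15: W B0 -> L0 hit  d=D]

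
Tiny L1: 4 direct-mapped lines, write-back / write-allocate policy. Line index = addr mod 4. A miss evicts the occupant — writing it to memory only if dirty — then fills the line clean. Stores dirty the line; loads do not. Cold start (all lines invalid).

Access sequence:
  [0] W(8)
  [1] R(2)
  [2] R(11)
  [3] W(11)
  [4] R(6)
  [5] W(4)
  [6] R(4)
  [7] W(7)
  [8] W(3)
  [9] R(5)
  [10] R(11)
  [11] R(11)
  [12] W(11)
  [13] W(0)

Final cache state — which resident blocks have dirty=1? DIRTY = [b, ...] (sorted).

0: W B8 -> L0 miss  d=D]
1: R B2 -> L2 miss  d=-]
2: R B11 -> L3 miss  d=-]
3: W B11 -> L3 hit  d=D]
4: R B6 -> L2 miss  d=-]
5: W B4 -> L0 miss wb->B8  d=D]
6: R B4 -> L0 hit  d=D]
7: W B7 -> L3 miss wb->B11  d=D]
8: W B3 -> L3 miss wb->B7  d=D]
9: R B5 -> L1 miss  d=-]
10: R B11 -> L3 miss wb->B3  d=-]
11: R B11 -> L3 hit  d=-]
12: W B11 -> L3 hit  d=D]
13: W B0 -> L0 miss wb->B4  d=D]

DIRTY = [0, 11]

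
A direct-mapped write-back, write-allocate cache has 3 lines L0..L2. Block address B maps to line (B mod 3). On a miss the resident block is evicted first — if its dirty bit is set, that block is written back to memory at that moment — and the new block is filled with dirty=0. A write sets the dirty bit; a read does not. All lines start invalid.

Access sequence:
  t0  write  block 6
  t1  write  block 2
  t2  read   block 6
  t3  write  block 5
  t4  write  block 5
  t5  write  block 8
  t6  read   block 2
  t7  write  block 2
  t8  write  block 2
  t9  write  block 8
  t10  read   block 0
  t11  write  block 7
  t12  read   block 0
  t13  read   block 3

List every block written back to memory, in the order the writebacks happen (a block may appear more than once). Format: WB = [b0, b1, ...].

  0 | W B6 → L0 miss [D]
  1 | W B2 → L2 miss [D]
  2 | R B6 → L0 hit [D]
  3 | W B5 → L2 miss wb→B2 [D]
  4 | W B5 → L2 hit [D]
  5 | W B8 → L2 miss wb→B5 [D]
  6 | R B2 → L2 miss wb→B8 [-]
  7 | W B2 → L2 hit [D]
  8 | W B2 → L2 hit [D]
  9 | W B8 → L2 miss wb→B2 [D]
  10 | R B0 → L0 miss wb→B6 [-]
  11 | W B7 → L1 miss [D]
  12 | R B0 → L0 hit [-]
  13 | R B3 → L0 miss [-]

WB = [2, 5, 8, 2, 6]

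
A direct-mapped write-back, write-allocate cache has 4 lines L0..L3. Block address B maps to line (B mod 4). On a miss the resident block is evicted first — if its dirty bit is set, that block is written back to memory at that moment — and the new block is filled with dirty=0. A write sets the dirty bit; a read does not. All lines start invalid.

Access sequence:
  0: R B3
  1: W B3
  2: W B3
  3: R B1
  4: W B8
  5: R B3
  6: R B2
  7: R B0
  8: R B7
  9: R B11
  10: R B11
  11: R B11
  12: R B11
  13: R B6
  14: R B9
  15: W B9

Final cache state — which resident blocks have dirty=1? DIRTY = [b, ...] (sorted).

DIRTY = [9]

  0 | R B3 → L3 miss [-]
  1 | W B3 → L3 hit [D]
  2 | W B3 → L3 hit [D]
  3 | R B1 → L1 miss [-]
  4 | W B8 → L0 miss [D]
  5 | R B3 → L3 hit [D]
  6 | R B2 → L2 miss [-]
  7 | R B0 → L0 miss wb→B8 [-]
  8 | R B7 → L3 miss wb→B3 [-]
  9 | R B11 → L3 miss [-]
  10 | R B11 → L3 hit [-]
  11 | R B11 → L3 hit [-]
  12 | R B11 → L3 hit [-]
  13 | R B6 → L2 miss [-]
  14 | R B9 → L1 miss [-]
  15 | W B9 → L1 hit [D]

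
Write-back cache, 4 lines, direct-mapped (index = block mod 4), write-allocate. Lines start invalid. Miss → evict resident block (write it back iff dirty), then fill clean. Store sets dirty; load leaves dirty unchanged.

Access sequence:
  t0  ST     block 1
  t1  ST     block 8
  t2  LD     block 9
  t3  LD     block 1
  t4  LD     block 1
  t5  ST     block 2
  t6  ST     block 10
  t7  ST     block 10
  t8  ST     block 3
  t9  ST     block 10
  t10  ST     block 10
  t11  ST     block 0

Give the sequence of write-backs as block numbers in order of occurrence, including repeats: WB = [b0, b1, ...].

  0 | W B1 → L1 miss [D]
  1 | W B8 → L0 miss [D]
  2 | R B9 → L1 miss wb→B1 [-]
  3 | R B1 → L1 miss [-]
  4 | R B1 → L1 hit [-]
  5 | W B2 → L2 miss [D]
  6 | W B10 → L2 miss wb→B2 [D]
  7 | W B10 → L2 hit [D]
  8 | W B3 → L3 miss [D]
  9 | W B10 → L2 hit [D]
  10 | W B10 → L2 hit [D]
  11 | W B0 → L0 miss wb→B8 [D]

WB = [1, 2, 8]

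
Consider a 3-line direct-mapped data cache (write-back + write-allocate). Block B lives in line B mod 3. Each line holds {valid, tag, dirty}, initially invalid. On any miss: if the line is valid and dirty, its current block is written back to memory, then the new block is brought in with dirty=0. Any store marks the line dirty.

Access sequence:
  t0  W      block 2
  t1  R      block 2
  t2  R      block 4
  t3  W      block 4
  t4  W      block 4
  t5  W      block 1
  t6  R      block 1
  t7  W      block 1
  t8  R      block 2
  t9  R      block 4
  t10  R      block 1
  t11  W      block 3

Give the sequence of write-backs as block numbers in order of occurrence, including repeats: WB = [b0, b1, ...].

WB = [4, 1]

0: W B2 -> L2 miss  d=D]
1: R B2 -> L2 hit  d=D]
2: R B4 -> L1 miss  d=-]
3: W B4 -> L1 hit  d=D]
4: W B4 -> L1 hit  d=D]
5: W B1 -> L1 miss wb->B4  d=D]
6: R B1 -> L1 hit  d=D]
7: W B1 -> L1 hit  d=D]
8: R B2 -> L2 hit  d=D]
9: R B4 -> L1 miss wb->B1  d=-]
10: R B1 -> L1 miss  d=-]
11: W B3 -> L0 miss  d=D]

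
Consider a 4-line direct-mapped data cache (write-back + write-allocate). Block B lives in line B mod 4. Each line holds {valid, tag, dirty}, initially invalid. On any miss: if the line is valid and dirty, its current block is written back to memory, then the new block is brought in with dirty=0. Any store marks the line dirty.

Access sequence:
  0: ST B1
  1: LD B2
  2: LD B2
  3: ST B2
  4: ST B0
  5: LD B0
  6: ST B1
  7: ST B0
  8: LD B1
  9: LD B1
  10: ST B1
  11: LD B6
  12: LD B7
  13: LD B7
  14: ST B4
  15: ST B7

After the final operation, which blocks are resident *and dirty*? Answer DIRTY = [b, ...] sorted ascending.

DIRTY = [1, 4, 7]

  0 | W B1 → L1 miss [D]
  1 | R B2 → L2 miss [-]
  2 | R B2 → L2 hit [-]
  3 | W B2 → L2 hit [D]
  4 | W B0 → L0 miss [D]
  5 | R B0 → L0 hit [D]
  6 | W B1 → L1 hit [D]
  7 | W B0 → L0 hit [D]
  8 | R B1 → L1 hit [D]
  9 | R B1 → L1 hit [D]
  10 | W B1 → L1 hit [D]
  11 | R B6 → L2 miss wb→B2 [-]
  12 | R B7 → L3 miss [-]
  13 | R B7 → L3 hit [-]
  14 | W B4 → L0 miss wb→B0 [D]
  15 | W B7 → L3 hit [D]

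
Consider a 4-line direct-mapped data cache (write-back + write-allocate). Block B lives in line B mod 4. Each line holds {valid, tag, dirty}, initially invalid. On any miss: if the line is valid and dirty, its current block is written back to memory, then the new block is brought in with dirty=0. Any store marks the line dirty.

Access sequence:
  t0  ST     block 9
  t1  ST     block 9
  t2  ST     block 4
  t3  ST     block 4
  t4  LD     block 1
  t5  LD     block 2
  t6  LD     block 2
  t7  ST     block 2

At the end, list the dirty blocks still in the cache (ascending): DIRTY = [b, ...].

DIRTY = [2, 4]

  0 | W B9 → L1 miss [D]
  1 | W B9 → L1 hit [D]
  2 | W B4 → L0 miss [D]
  3 | W B4 → L0 hit [D]
  4 | R B1 → L1 miss wb→B9 [-]
  5 | R B2 → L2 miss [-]
  6 | R B2 → L2 hit [-]
  7 | W B2 → L2 hit [D]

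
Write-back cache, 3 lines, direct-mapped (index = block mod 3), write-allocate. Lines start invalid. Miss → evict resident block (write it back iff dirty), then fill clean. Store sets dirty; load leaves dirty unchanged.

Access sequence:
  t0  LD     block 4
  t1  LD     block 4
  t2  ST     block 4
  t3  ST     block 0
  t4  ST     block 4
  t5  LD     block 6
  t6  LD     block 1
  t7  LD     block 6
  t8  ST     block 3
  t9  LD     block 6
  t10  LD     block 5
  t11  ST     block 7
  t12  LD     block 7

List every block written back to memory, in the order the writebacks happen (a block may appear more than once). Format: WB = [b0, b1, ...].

0: R B4 → L1 miss [-]
1: R B4 → L1 hit [-]
2: W B4 → L1 hit [D]
3: W B0 → L0 miss [D]
4: W B4 → L1 hit [D]
5: R B6 → L0 miss wb→B0 [-]
6: R B1 → L1 miss wb→B4 [-]
7: R B6 → L0 hit [-]
8: W B3 → L0 miss [D]
9: R B6 → L0 miss wb→B3 [-]
10: R B5 → L2 miss [-]
11: W B7 → L1 miss [D]
12: R B7 → L1 hit [D]

WB = [0, 4, 3]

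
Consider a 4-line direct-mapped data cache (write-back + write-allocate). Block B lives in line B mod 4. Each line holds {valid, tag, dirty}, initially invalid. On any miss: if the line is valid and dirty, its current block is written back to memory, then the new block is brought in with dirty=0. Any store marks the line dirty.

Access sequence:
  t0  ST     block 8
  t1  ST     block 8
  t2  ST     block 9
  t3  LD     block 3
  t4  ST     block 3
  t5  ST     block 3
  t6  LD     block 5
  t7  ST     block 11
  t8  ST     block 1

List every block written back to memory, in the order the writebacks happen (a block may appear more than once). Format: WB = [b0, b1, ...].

  0 | W B8 → L0 miss [D]
  1 | W B8 → L0 hit [D]
  2 | W B9 → L1 miss [D]
  3 | R B3 → L3 miss [-]
  4 | W B3 → L3 hit [D]
  5 | W B3 → L3 hit [D]
  6 | R B5 → L1 miss wb→B9 [-]
  7 | W B11 → L3 miss wb→B3 [D]
  8 | W B1 → L1 miss [D]

WB = [9, 3]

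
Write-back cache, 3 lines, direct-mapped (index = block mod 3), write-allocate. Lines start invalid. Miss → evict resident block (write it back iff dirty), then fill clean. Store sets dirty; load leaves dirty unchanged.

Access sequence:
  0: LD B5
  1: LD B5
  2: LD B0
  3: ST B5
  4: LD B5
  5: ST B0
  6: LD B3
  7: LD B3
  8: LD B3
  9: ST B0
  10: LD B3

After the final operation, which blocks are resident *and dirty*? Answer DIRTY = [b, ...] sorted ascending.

DIRTY = [5]

0: R B5 -> L2 miss  d=-]
1: R B5 -> L2 hit  d=-]
2: R B0 -> L0 miss  d=-]
3: W B5 -> L2 hit  d=D]
4: R B5 -> L2 hit  d=D]
5: W B0 -> L0 hit  d=D]
6: R B3 -> L0 miss wb->B0  d=-]
7: R B3 -> L0 hit  d=-]
8: R B3 -> L0 hit  d=-]
9: W B0 -> L0 miss  d=D]
10: R B3 -> L0 miss wb->B0  d=-]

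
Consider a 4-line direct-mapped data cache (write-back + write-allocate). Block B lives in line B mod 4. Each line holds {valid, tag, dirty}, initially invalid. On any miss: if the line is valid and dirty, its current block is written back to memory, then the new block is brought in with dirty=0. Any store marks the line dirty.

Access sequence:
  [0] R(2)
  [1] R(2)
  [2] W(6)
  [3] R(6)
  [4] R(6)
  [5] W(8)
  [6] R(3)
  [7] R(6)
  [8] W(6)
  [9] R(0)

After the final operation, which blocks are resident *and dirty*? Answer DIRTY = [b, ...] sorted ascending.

DIRTY = [6]

  0 | R B2 → L2 miss [-]
  1 | R B2 → L2 hit [-]
  2 | W B6 → L2 miss [D]
  3 | R B6 → L2 hit [D]
  4 | R B6 → L2 hit [D]
  5 | W B8 → L0 miss [D]
  6 | R B3 → L3 miss [-]
  7 | R B6 → L2 hit [D]
  8 | W B6 → L2 hit [D]
  9 | R B0 → L0 miss wb→B8 [-]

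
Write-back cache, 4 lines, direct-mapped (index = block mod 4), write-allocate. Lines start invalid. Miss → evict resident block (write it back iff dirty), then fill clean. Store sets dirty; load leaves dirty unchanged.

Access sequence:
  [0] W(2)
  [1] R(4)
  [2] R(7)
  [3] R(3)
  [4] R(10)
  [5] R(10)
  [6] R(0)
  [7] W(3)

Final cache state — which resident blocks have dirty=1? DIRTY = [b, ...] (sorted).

  0 | W B2 → L2 miss [D]
  1 | R B4 → L0 miss [-]
  2 | R B7 → L3 miss [-]
  3 | R B3 → L3 miss [-]
  4 | R B10 → L2 miss wb→B2 [-]
  5 | R B10 → L2 hit [-]
  6 | R B0 → L0 miss [-]
  7 | W B3 → L3 hit [D]

DIRTY = [3]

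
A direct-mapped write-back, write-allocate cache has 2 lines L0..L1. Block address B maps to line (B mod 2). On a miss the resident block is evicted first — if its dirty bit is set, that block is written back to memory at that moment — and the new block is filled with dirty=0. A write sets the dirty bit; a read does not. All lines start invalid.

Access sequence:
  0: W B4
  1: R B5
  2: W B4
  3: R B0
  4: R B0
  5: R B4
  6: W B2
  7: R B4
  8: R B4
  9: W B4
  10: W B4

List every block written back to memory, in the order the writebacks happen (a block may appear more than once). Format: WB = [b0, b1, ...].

  0 | W B4 → L0 miss [D]
  1 | R B5 → L1 miss [-]
  2 | W B4 → L0 hit [D]
  3 | R B0 → L0 miss wb→B4 [-]
  4 | R B0 → L0 hit [-]
  5 | R B4 → L0 miss [-]
  6 | W B2 → L0 miss [D]
  7 | R B4 → L0 miss wb→B2 [-]
  8 | R B4 → L0 hit [-]
  9 | W B4 → L0 hit [D]
  10 | W B4 → L0 hit [D]

WB = [4, 2]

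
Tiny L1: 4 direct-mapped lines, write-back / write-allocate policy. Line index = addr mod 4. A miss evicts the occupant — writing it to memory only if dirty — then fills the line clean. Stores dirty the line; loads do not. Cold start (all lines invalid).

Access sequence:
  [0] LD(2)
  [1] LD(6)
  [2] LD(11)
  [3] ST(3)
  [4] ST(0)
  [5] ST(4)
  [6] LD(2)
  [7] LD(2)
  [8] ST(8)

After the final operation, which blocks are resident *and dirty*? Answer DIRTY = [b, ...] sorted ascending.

0: R B2 -> L2 miss  d=-]
1: R B6 -> L2 miss  d=-]
2: R B11 -> L3 miss  d=-]
3: W B3 -> L3 miss  d=D]
4: W B0 -> L0 miss  d=D]
5: W B4 -> L0 miss wb->B0  d=D]
6: R B2 -> L2 miss  d=-]
7: R B2 -> L2 hit  d=-]
8: W B8 -> L0 miss wb->B4  d=D]

DIRTY = [3, 8]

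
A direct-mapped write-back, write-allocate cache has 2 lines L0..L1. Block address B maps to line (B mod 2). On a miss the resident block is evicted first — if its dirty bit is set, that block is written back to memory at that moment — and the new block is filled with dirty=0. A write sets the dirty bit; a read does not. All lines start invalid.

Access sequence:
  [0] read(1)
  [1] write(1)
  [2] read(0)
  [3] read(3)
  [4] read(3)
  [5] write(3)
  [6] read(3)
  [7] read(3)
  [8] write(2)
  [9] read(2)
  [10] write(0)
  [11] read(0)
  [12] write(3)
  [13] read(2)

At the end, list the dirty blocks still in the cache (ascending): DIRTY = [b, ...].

0: R B1 -> L1 miss  d=-]
1: W B1 -> L1 hit  d=D]
2: R B0 -> L0 miss  d=-]
3: R B3 -> L1 miss wb->B1  d=-]
4: R B3 -> L1 hit  d=-]
5: W B3 -> L1 hit  d=D]
6: R B3 -> L1 hit  d=D]
7: R B3 -> L1 hit  d=D]
8: W B2 -> L0 miss  d=D]
9: R B2 -> L0 hit  d=D]
10: W B0 -> L0 miss wb->B2  d=D]
11: R B0 -> L0 hit  d=D]
12: W B3 -> L1 hit  d=D]
13: R B2 -> L0 miss wb->B0  d=-]

DIRTY = [3]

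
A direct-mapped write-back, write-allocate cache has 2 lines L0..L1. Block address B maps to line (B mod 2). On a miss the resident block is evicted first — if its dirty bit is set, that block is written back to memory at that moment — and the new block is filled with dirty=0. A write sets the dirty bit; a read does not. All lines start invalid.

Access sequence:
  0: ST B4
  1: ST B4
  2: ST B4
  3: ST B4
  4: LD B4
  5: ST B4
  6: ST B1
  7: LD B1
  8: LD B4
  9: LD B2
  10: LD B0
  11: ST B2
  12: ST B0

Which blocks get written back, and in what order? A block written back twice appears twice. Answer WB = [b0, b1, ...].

0: W B4 → L0 miss [D]
1: W B4 → L0 hit [D]
2: W B4 → L0 hit [D]
3: W B4 → L0 hit [D]
4: R B4 → L0 hit [D]
5: W B4 → L0 hit [D]
6: W B1 → L1 miss [D]
7: R B1 → L1 hit [D]
8: R B4 → L0 hit [D]
9: R B2 → L0 miss wb→B4 [-]
10: R B0 → L0 miss [-]
11: W B2 → L0 miss [D]
12: W B0 → L0 miss wb→B2 [D]

WB = [4, 2]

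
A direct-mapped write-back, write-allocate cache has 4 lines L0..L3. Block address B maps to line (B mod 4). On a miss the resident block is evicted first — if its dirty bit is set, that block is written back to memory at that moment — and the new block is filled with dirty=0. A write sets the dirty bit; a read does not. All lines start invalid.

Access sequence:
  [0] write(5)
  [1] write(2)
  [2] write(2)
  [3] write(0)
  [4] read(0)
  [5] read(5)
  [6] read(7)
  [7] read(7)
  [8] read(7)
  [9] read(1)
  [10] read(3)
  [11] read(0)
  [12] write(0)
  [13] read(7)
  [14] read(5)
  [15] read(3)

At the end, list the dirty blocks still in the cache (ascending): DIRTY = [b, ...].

  0 | W B5 → L1 miss [D]
  1 | W B2 → L2 miss [D]
  2 | W B2 → L2 hit [D]
  3 | W B0 → L0 miss [D]
  4 | R B0 → L0 hit [D]
  5 | R B5 → L1 hit [D]
  6 | R B7 → L3 miss [-]
  7 | R B7 → L3 hit [-]
  8 | R B7 → L3 hit [-]
  9 | R B1 → L1 miss wb→B5 [-]
  10 | R B3 → L3 miss [-]
  11 | R B0 → L0 hit [D]
  12 | W B0 → L0 hit [D]
  13 | R B7 → L3 miss [-]
  14 | R B5 → L1 miss [-]
  15 | R B3 → L3 miss [-]

DIRTY = [0, 2]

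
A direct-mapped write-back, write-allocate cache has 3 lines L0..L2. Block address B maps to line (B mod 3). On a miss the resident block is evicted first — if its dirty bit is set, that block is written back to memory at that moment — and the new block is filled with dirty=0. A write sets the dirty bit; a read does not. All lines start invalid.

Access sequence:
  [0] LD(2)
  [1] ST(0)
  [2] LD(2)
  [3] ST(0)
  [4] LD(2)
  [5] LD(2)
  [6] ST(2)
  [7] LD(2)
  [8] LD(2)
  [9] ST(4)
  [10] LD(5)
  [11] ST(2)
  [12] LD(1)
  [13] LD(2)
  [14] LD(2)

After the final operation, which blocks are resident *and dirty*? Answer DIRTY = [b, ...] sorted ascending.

  0 | R B2 → L2 miss [-]
  1 | W B0 → L0 miss [D]
  2 | R B2 → L2 hit [-]
  3 | W B0 → L0 hit [D]
  4 | R B2 → L2 hit [-]
  5 | R B2 → L2 hit [-]
  6 | W B2 → L2 hit [D]
  7 | R B2 → L2 hit [D]
  8 | R B2 → L2 hit [D]
  9 | W B4 → L1 miss [D]
  10 | R B5 → L2 miss wb→B2 [-]
  11 | W B2 → L2 miss [D]
  12 | R B1 → L1 miss wb→B4 [-]
  13 | R B2 → L2 hit [D]
  14 | R B2 → L2 hit [D]

DIRTY = [0, 2]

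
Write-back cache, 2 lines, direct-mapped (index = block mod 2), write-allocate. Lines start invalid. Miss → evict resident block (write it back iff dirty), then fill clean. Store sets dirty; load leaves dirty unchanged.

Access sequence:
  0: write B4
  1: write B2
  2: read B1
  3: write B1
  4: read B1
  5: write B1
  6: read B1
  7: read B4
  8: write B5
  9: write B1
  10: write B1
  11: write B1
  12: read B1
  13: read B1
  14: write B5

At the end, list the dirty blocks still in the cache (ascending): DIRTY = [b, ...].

DIRTY = [5]

0: W B4 → L0 miss [D]
1: W B2 → L0 miss wb→B4 [D]
2: R B1 → L1 miss [-]
3: W B1 → L1 hit [D]
4: R B1 → L1 hit [D]
5: W B1 → L1 hit [D]
6: R B1 → L1 hit [D]
7: R B4 → L0 miss wb→B2 [-]
8: W B5 → L1 miss wb→B1 [D]
9: W B1 → L1 miss wb→B5 [D]
10: W B1 → L1 hit [D]
11: W B1 → L1 hit [D]
12: R B1 → L1 hit [D]
13: R B1 → L1 hit [D]
14: W B5 → L1 miss wb→B1 [D]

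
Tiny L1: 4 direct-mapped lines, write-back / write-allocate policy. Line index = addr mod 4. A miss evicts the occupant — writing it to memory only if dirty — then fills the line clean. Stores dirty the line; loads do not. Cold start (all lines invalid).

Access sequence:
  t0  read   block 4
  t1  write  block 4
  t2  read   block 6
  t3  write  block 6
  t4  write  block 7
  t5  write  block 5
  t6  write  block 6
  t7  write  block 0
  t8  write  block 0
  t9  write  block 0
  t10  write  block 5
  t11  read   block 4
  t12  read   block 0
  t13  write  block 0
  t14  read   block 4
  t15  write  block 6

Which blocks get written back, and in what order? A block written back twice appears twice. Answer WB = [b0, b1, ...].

0: R B4 → L0 miss [-]
1: W B4 → L0 hit [D]
2: R B6 → L2 miss [-]
3: W B6 → L2 hit [D]
4: W B7 → L3 miss [D]
5: W B5 → L1 miss [D]
6: W B6 → L2 hit [D]
7: W B0 → L0 miss wb→B4 [D]
8: W B0 → L0 hit [D]
9: W B0 → L0 hit [D]
10: W B5 → L1 hit [D]
11: R B4 → L0 miss wb→B0 [-]
12: R B0 → L0 miss [-]
13: W B0 → L0 hit [D]
14: R B4 → L0 miss wb→B0 [-]
15: W B6 → L2 hit [D]

WB = [4, 0, 0]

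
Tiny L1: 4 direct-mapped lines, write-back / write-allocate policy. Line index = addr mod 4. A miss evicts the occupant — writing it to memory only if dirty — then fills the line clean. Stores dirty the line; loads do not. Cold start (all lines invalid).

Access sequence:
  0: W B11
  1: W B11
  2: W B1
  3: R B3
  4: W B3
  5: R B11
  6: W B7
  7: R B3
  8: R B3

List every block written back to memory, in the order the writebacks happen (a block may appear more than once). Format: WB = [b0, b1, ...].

WB = [11, 3, 7]

0: W B11 → L3 miss [D]
1: W B11 → L3 hit [D]
2: W B1 → L1 miss [D]
3: R B3 → L3 miss wb→B11 [-]
4: W B3 → L3 hit [D]
5: R B11 → L3 miss wb→B3 [-]
6: W B7 → L3 miss [D]
7: R B3 → L3 miss wb→B7 [-]
8: R B3 → L3 hit [-]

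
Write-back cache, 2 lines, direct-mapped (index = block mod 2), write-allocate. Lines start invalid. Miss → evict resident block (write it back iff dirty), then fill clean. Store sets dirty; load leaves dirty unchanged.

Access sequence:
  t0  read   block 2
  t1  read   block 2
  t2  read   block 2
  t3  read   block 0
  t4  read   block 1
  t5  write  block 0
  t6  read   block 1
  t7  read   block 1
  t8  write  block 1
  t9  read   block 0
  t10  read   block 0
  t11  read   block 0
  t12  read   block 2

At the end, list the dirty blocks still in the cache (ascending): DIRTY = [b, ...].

0: R B2 -> L0 miss  d=-]
1: R B2 -> L0 hit  d=-]
2: R B2 -> L0 hit  d=-]
3: R B0 -> L0 miss  d=-]
4: R B1 -> L1 miss  d=-]
5: W B0 -> L0 hit  d=D]
6: R B1 -> L1 hit  d=-]
7: R B1 -> L1 hit  d=-]
8: W B1 -> L1 hit  d=D]
9: R B0 -> L0 hit  d=D]
10: R B0 -> L0 hit  d=D]
11: R B0 -> L0 hit  d=D]
12: R B2 -> L0 miss wb->B0  d=-]

DIRTY = [1]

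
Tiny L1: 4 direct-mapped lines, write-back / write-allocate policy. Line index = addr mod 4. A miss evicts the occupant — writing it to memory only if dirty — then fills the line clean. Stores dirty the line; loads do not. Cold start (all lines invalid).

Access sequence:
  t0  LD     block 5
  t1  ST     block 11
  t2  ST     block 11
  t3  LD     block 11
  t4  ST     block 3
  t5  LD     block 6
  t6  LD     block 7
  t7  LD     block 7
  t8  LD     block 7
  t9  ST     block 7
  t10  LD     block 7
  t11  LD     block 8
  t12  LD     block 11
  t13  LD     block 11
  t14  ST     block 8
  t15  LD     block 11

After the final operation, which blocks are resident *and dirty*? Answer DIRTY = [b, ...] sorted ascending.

  0 | R B5 → L1 miss [-]
  1 | W B11 → L3 miss [D]
  2 | W B11 → L3 hit [D]
  3 | R B11 → L3 hit [D]
  4 | W B3 → L3 miss wb→B11 [D]
  5 | R B6 → L2 miss [-]
  6 | R B7 → L3 miss wb→B3 [-]
  7 | R B7 → L3 hit [-]
  8 | R B7 → L3 hit [-]
  9 | W B7 → L3 hit [D]
  10 | R B7 → L3 hit [D]
  11 | R B8 → L0 miss [-]
  12 | R B11 → L3 miss wb→B7 [-]
  13 | R B11 → L3 hit [-]
  14 | W B8 → L0 hit [D]
  15 | R B11 → L3 hit [-]

DIRTY = [8]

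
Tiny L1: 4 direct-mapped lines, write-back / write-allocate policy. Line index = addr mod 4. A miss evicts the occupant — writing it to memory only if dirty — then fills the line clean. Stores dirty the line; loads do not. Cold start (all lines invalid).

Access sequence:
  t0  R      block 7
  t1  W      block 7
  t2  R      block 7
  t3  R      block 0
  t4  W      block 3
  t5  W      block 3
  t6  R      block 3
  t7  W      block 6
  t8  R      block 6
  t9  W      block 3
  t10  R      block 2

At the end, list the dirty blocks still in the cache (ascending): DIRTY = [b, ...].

  0 | R B7 → L3 miss [-]
  1 | W B7 → L3 hit [D]
  2 | R B7 → L3 hit [D]
  3 | R B0 → L0 miss [-]
  4 | W B3 → L3 miss wb→B7 [D]
  5 | W B3 → L3 hit [D]
  6 | R B3 → L3 hit [D]
  7 | W B6 → L2 miss [D]
  8 | R B6 → L2 hit [D]
  9 | W B3 → L3 hit [D]
  10 | R B2 → L2 miss wb→B6 [-]

DIRTY = [3]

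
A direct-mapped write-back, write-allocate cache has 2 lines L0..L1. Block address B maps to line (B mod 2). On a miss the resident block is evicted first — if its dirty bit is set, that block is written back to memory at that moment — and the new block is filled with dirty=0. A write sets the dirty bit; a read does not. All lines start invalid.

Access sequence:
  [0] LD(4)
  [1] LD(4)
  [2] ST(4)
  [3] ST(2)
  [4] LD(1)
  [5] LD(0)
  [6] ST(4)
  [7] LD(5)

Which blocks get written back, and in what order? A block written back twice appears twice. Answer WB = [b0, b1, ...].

0: R B4 -> L0 miss  d=-]
1: R B4 -> L0 hit  d=-]
2: W B4 -> L0 hit  d=D]
3: W B2 -> L0 miss wb->B4  d=D]
4: R B1 -> L1 miss  d=-]
5: R B0 -> L0 miss wb->B2  d=-]
6: W B4 -> L0 miss  d=D]
7: R B5 -> L1 miss  d=-]

WB = [4, 2]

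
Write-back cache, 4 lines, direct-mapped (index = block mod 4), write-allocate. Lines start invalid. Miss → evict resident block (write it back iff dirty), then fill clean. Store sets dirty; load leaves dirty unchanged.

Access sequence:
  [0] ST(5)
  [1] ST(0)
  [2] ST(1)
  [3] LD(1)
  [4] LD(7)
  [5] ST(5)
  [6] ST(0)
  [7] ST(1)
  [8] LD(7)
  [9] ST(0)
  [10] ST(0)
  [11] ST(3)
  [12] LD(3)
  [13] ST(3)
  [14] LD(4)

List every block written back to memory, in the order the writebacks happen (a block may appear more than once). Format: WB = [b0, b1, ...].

  0 | W B5 → L1 miss [D]
  1 | W B0 → L0 miss [D]
  2 | W B1 → L1 miss wb→B5 [D]
  3 | R B1 → L1 hit [D]
  4 | R B7 → L3 miss [-]
  5 | W B5 → L1 miss wb→B1 [D]
  6 | W B0 → L0 hit [D]
  7 | W B1 → L1 miss wb→B5 [D]
  8 | R B7 → L3 hit [-]
  9 | W B0 → L0 hit [D]
  10 | W B0 → L0 hit [D]
  11 | W B3 → L3 miss [D]
  12 | R B3 → L3 hit [D]
  13 | W B3 → L3 hit [D]
  14 | R B4 → L0 miss wb→B0 [-]

WB = [5, 1, 5, 0]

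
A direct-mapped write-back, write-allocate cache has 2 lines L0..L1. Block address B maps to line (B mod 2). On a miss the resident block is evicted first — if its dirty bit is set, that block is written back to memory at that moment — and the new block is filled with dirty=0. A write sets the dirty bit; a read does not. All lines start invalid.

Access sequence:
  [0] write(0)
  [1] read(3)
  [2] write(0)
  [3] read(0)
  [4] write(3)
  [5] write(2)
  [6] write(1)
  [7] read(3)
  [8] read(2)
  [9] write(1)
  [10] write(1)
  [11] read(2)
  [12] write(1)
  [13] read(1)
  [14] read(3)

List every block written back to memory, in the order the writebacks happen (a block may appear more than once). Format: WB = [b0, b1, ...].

WB = [0, 3, 1, 1]

0: W B0 → L0 miss [D]
1: R B3 → L1 miss [-]
2: W B0 → L0 hit [D]
3: R B0 → L0 hit [D]
4: W B3 → L1 hit [D]
5: W B2 → L0 miss wb→B0 [D]
6: W B1 → L1 miss wb→B3 [D]
7: R B3 → L1 miss wb→B1 [-]
8: R B2 → L0 hit [D]
9: W B1 → L1 miss [D]
10: W B1 → L1 hit [D]
11: R B2 → L0 hit [D]
12: W B1 → L1 hit [D]
13: R B1 → L1 hit [D]
14: R B3 → L1 miss wb→B1 [-]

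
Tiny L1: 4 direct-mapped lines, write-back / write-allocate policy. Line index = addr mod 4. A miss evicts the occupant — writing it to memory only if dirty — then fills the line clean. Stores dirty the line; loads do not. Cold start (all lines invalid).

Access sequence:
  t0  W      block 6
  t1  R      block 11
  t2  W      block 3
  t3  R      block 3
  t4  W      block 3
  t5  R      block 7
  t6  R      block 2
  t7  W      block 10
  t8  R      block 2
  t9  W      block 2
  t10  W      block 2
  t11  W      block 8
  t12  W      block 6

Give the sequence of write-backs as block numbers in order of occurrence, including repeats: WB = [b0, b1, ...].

WB = [3, 6, 10, 2]

0: W B6 -> L2 miss  d=D]
1: R B11 -> L3 miss  d=-]
2: W B3 -> L3 miss  d=D]
3: R B3 -> L3 hit  d=D]
4: W B3 -> L3 hit  d=D]
5: R B7 -> L3 miss wb->B3  d=-]
6: R B2 -> L2 miss wb->B6  d=-]
7: W B10 -> L2 miss  d=D]
8: R B2 -> L2 miss wb->B10  d=-]
9: W B2 -> L2 hit  d=D]
10: W B2 -> L2 hit  d=D]
11: W B8 -> L0 miss  d=D]
12: W B6 -> L2 miss wb->B2  d=D]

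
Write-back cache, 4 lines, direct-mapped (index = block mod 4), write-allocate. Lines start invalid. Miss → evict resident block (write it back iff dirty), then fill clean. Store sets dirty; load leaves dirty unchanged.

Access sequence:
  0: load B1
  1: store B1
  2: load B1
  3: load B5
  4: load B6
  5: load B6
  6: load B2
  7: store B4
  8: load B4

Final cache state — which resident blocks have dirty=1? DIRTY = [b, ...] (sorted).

DIRTY = [4]

0: R B1 -> L1 miss  d=-]
1: W B1 -> L1 hit  d=D]
2: R B1 -> L1 hit  d=D]
3: R B5 -> L1 miss wb->B1  d=-]
4: R B6 -> L2 miss  d=-]
5: R B6 -> L2 hit  d=-]
6: R B2 -> L2 miss  d=-]
7: W B4 -> L0 miss  d=D]
8: R B4 -> L0 hit  d=D]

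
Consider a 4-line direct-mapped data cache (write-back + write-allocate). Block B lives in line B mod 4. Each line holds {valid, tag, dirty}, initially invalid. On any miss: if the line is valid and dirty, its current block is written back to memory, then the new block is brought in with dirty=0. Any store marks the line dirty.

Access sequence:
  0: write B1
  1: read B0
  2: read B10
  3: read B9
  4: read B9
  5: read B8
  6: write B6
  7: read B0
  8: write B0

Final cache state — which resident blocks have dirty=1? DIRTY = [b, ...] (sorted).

DIRTY = [0, 6]

0: W B1 -> L1 miss  d=D]
1: R B0 -> L0 miss  d=-]
2: R B10 -> L2 miss  d=-]
3: R B9 -> L1 miss wb->B1  d=-]
4: R B9 -> L1 hit  d=-]
5: R B8 -> L0 miss  d=-]
6: W B6 -> L2 miss  d=D]
7: R B0 -> L0 miss  d=-]
8: W B0 -> L0 hit  d=D]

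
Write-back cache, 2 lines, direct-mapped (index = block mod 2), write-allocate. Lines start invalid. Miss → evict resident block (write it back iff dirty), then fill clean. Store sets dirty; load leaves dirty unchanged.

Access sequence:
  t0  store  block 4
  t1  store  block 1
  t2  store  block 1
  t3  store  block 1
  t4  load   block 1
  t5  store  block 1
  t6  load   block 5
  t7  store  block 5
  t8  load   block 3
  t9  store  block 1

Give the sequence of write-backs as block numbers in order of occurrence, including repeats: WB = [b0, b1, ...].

0: W B4 → L0 miss [D]
1: W B1 → L1 miss [D]
2: W B1 → L1 hit [D]
3: W B1 → L1 hit [D]
4: R B1 → L1 hit [D]
5: W B1 → L1 hit [D]
6: R B5 → L1 miss wb→B1 [-]
7: W B5 → L1 hit [D]
8: R B3 → L1 miss wb→B5 [-]
9: W B1 → L1 miss [D]

WB = [1, 5]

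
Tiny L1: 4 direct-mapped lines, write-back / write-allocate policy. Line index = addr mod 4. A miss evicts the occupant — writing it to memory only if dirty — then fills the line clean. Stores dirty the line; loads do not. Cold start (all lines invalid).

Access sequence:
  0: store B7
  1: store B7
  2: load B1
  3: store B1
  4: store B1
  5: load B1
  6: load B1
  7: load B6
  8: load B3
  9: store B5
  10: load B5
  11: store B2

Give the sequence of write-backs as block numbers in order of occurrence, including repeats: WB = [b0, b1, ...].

WB = [7, 1]

0: W B7 -> L3 miss  d=D]
1: W B7 -> L3 hit  d=D]
2: R B1 -> L1 miss  d=-]
3: W B1 -> L1 hit  d=D]
4: W B1 -> L1 hit  d=D]
5: R B1 -> L1 hit  d=D]
6: R B1 -> L1 hit  d=D]
7: R B6 -> L2 miss  d=-]
8: R B3 -> L3 miss wb->B7  d=-]
9: W B5 -> L1 miss wb->B1  d=D]
10: R B5 -> L1 hit  d=D]
11: W B2 -> L2 miss  d=D]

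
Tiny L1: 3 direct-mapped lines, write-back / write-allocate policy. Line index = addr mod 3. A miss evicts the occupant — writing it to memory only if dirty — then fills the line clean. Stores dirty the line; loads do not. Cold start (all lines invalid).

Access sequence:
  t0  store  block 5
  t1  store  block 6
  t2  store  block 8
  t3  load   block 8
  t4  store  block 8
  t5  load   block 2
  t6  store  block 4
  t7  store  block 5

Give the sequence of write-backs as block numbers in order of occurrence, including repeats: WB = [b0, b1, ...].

0: W B5 → L2 miss [D]
1: W B6 → L0 miss [D]
2: W B8 → L2 miss wb→B5 [D]
3: R B8 → L2 hit [D]
4: W B8 → L2 hit [D]
5: R B2 → L2 miss wb→B8 [-]
6: W B4 → L1 miss [D]
7: W B5 → L2 miss [D]

WB = [5, 8]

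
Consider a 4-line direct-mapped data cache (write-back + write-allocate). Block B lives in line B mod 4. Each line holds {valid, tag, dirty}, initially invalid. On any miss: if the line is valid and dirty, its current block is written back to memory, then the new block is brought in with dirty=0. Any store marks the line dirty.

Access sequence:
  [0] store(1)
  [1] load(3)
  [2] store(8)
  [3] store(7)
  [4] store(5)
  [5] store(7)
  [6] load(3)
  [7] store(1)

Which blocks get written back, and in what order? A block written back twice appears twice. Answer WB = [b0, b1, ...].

WB = [1, 7, 5]

0: W B1 → L1 miss [D]
1: R B3 → L3 miss [-]
2: W B8 → L0 miss [D]
3: W B7 → L3 miss [D]
4: W B5 → L1 miss wb→B1 [D]
5: W B7 → L3 hit [D]
6: R B3 → L3 miss wb→B7 [-]
7: W B1 → L1 miss wb→B5 [D]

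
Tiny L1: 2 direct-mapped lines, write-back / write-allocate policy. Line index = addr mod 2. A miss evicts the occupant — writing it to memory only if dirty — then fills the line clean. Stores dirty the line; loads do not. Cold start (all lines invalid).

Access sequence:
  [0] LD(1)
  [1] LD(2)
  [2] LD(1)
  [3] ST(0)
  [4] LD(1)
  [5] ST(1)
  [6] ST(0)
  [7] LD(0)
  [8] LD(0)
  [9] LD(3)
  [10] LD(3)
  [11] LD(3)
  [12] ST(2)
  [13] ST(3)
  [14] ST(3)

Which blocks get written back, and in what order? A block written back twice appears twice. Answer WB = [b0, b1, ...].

WB = [1, 0]

0: R B1 -> L1 miss  d=-]
1: R B2 -> L0 miss  d=-]
2: R B1 -> L1 hit  d=-]
3: W B0 -> L0 miss  d=D]
4: R B1 -> L1 hit  d=-]
5: W B1 -> L1 hit  d=D]
6: W B0 -> L0 hit  d=D]
7: R B0 -> L0 hit  d=D]
8: R B0 -> L0 hit  d=D]
9: R B3 -> L1 miss wb->B1  d=-]
10: R B3 -> L1 hit  d=-]
11: R B3 -> L1 hit  d=-]
12: W B2 -> L0 miss wb->B0  d=D]
13: W B3 -> L1 hit  d=D]
14: W B3 -> L1 hit  d=D]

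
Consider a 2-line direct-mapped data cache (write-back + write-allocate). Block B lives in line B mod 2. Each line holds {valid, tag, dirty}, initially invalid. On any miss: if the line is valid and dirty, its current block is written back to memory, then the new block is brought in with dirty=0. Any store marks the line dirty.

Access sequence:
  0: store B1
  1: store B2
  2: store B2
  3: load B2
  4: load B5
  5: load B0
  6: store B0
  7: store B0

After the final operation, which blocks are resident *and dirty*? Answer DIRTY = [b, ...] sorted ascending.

DIRTY = [0]

0: W B1 -> L1 miss  d=D]
1: W B2 -> L0 miss  d=D]
2: W B2 -> L0 hit  d=D]
3: R B2 -> L0 hit  d=D]
4: R B5 -> L1 miss wb->B1  d=-]
5: R B0 -> L0 miss wb->B2  d=-]
6: W B0 -> L0 hit  d=D]
7: W B0 -> L0 hit  d=D]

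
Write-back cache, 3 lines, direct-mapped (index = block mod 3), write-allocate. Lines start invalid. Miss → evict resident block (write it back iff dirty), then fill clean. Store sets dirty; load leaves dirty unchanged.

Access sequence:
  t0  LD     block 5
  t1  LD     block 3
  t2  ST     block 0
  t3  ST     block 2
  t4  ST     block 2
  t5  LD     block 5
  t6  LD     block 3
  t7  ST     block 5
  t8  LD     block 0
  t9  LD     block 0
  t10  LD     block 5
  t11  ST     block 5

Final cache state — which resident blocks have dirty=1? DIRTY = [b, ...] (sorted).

0: R B5 -> L2 miss  d=-]
1: R B3 -> L0 miss  d=-]
2: W B0 -> L0 miss  d=D]
3: W B2 -> L2 miss  d=D]
4: W B2 -> L2 hit  d=D]
5: R B5 -> L2 miss wb->B2  d=-]
6: R B3 -> L0 miss wb->B0  d=-]
7: W B5 -> L2 hit  d=D]
8: R B0 -> L0 miss  d=-]
9: R B0 -> L0 hit  d=-]
10: R B5 -> L2 hit  d=D]
11: W B5 -> L2 hit  d=D]

DIRTY = [5]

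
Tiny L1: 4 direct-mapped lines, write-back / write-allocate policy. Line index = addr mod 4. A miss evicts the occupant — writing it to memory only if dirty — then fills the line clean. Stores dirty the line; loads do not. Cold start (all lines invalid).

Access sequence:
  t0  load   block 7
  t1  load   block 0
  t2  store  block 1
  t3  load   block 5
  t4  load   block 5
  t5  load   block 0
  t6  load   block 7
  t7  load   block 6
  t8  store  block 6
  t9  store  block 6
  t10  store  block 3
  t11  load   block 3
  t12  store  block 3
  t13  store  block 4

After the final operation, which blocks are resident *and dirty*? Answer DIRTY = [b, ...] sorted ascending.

DIRTY = [3, 4, 6]

0: R B7 → L3 miss [-]
1: R B0 → L0 miss [-]
2: W B1 → L1 miss [D]
3: R B5 → L1 miss wb→B1 [-]
4: R B5 → L1 hit [-]
5: R B0 → L0 hit [-]
6: R B7 → L3 hit [-]
7: R B6 → L2 miss [-]
8: W B6 → L2 hit [D]
9: W B6 → L2 hit [D]
10: W B3 → L3 miss [D]
11: R B3 → L3 hit [D]
12: W B3 → L3 hit [D]
13: W B4 → L0 miss [D]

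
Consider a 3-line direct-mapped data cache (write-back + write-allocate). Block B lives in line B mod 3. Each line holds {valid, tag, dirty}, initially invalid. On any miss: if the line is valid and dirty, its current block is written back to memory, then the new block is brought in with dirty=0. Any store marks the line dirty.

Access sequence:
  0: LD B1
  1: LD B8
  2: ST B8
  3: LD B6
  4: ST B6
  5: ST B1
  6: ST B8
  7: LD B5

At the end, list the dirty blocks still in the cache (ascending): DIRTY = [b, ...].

DIRTY = [1, 6]

  0 | R B1 → L1 miss [-]
  1 | R B8 → L2 miss [-]
  2 | W B8 → L2 hit [D]
  3 | R B6 → L0 miss [-]
  4 | W B6 → L0 hit [D]
  5 | W B1 → L1 hit [D]
  6 | W B8 → L2 hit [D]
  7 | R B5 → L2 miss wb→B8 [-]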